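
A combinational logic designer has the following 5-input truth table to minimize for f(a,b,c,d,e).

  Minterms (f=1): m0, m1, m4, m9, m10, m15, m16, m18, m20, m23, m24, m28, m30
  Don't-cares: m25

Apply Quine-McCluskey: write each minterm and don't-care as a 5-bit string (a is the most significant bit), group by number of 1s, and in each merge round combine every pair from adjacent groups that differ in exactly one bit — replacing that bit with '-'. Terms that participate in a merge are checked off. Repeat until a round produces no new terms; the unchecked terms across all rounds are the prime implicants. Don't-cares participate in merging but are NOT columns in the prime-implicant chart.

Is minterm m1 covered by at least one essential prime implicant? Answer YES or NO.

NO

Round 0: 00000✓ 00001✓ 00100✓ 01001✓ 01010 01111 10000✓ 10010✓ 10100✓ 10111 11000✓ 11001✓ 11100✓ 11110✓
Round 1: -0000✓ -0100✓ -1001 0-001 00-00✓ 0000- 1-000✓ 1-100✓ 10-00✓ 100-0 11-00✓ 1100- 111-0
Round 2: -0-00 1--00
PIs = {-0-00, -1001, 0-001, 0000-, 01010, 01111, 1--00, 100-0, 10111, 1100-, 111-0}
Coverage chart:
  m0: -0-00,0000-
  m1: 0-001,0000-
  m4: -0-00 ←essential
  m9: -1001,0-001
  m10: 01010 ←essential
  m15: 01111 ←essential
  m16: -0-00,1--00,100-0
  m18: 100-0 ←essential
  m20: -0-00,1--00
  m23: 10111 ←essential
  m24: 1--00,1100-
  m28: 1--00,111-0
  m30: 111-0 ←essential
Essential: -0-00, 01010, 01111, 100-0, 10111, 111-0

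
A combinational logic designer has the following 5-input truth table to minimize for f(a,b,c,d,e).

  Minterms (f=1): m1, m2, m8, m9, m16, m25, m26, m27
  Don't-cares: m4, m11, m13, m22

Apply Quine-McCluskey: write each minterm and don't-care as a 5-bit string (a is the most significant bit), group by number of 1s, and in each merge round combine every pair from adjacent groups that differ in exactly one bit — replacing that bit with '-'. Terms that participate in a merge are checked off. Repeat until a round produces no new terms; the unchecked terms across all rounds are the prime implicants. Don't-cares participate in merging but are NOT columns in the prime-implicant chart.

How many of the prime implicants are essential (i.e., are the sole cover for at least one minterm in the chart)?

6

[col 0] 00001*, 00010, 00100, 01000*, 01001*, 01011*, 01101*, 10000, 10110, 11001*, 11010*, 11011*
[col 1] -1001*, -1011*, 0-001, 01-01, 010-1*, 0100-, 110-1*, 1101-
[col 2] -10-1
Prime implicants: -10-1, 0-001, 00010, 00100, 01-01, 0100-, 10000, 10110, 1101-
PI chart (minterm → PIs covering it):
  1 | 0-001  (sole → essential)
  2 | 00010  (sole → essential)
  8 | 0100-  (sole → essential)
  9 | -10-1,0-001,01-01,0100-
  16 | 10000  (sole → essential)
  25 | -10-1  (sole → essential)
  26 | 1101-  (sole → essential)
  27 | -10-1,1101-
Essential prime implicants: -10-1, 0-001, 00010, 0100-, 10000, 1101-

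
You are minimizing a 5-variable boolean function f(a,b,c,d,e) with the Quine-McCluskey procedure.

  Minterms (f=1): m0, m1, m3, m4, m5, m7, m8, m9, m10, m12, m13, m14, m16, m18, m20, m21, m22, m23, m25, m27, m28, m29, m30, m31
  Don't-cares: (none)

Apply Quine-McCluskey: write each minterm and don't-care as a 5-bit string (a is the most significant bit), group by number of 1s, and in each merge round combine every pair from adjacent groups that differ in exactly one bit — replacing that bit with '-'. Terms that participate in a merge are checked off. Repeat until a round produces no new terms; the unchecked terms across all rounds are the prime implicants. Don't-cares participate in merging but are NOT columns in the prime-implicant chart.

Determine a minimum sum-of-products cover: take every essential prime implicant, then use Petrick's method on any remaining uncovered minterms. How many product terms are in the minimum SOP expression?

Round 0: 00000✓ 00001✓ 00011✓ 00100✓ 00101✓ 00111✓ 01000✓ 01001✓ 01010✓ 01100✓ 01101✓ 01110✓ 10000✓ 10010✓ 10100✓ 10101✓ 10110✓ 10111✓ 11001✓ 11011✓ 11100✓ 11101✓ 11110✓ 11111✓
Round 1: -0000✓ -0100✓ -0101✓ -0111✓ -1001✓ -1100✓ -1101✓ -1110✓ 0-000✓ 0-001✓ 0-100✓ 0-101✓ 00-00✓ 00-01✓ 00-11✓ 000-1✓ 0000-✓ 001-1✓ 0010-✓ 01-00✓ 01-01✓ 01-10✓ 010-0✓ 0100-✓ 011-0✓ 0110-✓ 1-100✓ 1-101✓ 1-110✓ 1-111✓ 10-00✓ 10-10✓ 100-0✓ 101-0✓ 101-1✓ 1010-✓ 1011-✓ 11-01✓ 11-11✓ 110-1✓ 111-0✓ 111-1✓ 1110-✓ 1111-✓
Round 2: --100✓ --101✓ -0-00 -01-1 -010-✓ -1-01 -11-0 -110-✓ 0--00✓ 0--01✓ 0-00-✓ 0-10-✓ 00--1 00-0-✓ 01--0 01-0-✓ 1-1-0✓ 1-1-1✓ 1-10-✓ 1-11-✓ 10--0 101--✓ 11--1 111--✓
Round 3: --10- 0--0- 1-1--
PIs = {--10-, -0-00, -01-1, -1-01, -11-0, 0--0-, 00--1, 01--0, 1-1--, 10--0, 11--1}
Coverage chart:
  m0: -0-00,0--0-
  m1: 0--0-,00--1
  m3: 00--1 ←essential
  m4: --10-,-0-00,0--0-
  m5: --10-,-01-1,0--0-,00--1
  m7: -01-1,00--1
  m8: 0--0-,01--0
  m9: -1-01,0--0-
  m10: 01--0 ←essential
  m12: --10-,-11-0,0--0-,01--0
  m13: --10-,-1-01,0--0-
  m14: -11-0,01--0
  m16: -0-00,10--0
  m18: 10--0 ←essential
  m20: --10-,-0-00,1-1--,10--0
  m21: --10-,-01-1,1-1--
  m22: 1-1--,10--0
  m23: -01-1,1-1--
  m25: -1-01,11--1
  m27: 11--1 ←essential
  m28: --10-,-11-0,1-1--
  m29: --10-,-1-01,1-1--,11--1
  m30: -11-0,1-1--
  m31: 1-1--,11--1
Essential: 00--1, 01--0, 10--0, 11--1
Petrick residual → 0--0-, 1-1--
Min cover (6 terms): a'd' + a'b'e + a'be' + ac + ab'e' + abe

6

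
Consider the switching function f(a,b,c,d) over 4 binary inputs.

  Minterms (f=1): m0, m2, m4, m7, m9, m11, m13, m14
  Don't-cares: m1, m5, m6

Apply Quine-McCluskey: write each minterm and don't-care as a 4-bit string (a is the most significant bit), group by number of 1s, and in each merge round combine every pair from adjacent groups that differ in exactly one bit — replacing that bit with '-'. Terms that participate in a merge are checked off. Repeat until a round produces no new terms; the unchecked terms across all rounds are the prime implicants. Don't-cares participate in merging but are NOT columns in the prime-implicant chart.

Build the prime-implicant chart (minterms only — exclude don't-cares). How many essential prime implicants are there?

[col 0] 0000*, 0001*, 0010*, 0100*, 0101*, 0110*, 0111*, 1001*, 1011*, 1101*, 1110*
[col 1] -001*, -101*, -110, 0-00*, 0-01*, 0-10*, 00-0*, 000-*, 01-0*, 01-1*, 010-*, 011-*, 1-01*, 10-1
[col 2] --01, 0--0, 0-0-, 01--
Prime implicants: --01, -110, 0--0, 0-0-, 01--, 10-1
PI chart (minterm → PIs covering it):
  0 | 0--0,0-0-
  2 | 0--0  (sole → essential)
  4 | 0--0,0-0-,01--
  7 | 01--  (sole → essential)
  9 | --01,10-1
  11 | 10-1  (sole → essential)
  13 | --01  (sole → essential)
  14 | -110  (sole → essential)
Essential prime implicants: --01, -110, 0--0, 01--, 10-1

5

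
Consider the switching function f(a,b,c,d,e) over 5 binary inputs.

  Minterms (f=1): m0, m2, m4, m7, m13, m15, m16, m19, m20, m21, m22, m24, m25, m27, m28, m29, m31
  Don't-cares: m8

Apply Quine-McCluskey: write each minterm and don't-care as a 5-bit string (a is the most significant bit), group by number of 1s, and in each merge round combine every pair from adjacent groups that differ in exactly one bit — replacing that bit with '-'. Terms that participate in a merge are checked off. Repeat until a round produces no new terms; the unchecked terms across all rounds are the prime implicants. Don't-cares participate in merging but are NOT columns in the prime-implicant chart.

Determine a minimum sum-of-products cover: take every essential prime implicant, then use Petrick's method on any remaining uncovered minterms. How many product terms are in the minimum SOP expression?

8

size-2^0 implicants → 00000(✓)  00010(✓)  00100(✓)  00111(✓)  01000(✓)  01101(✓)  01111(✓)  10000(✓)  10011(✓)  10100(✓)  10101(✓)  10110(✓)  11000(✓)  11001(✓)  11011(✓)  11100(✓)  11101(✓)  11111(✓)
size-2^1 implicants → -0000(✓)  -0100(✓)  -1000(✓)  -1101(✓)  -1111(✓)  0-000(✓)  0-111  00-00(✓)  000-0  011-1(✓)  1-000(✓)  1-011  1-100(✓)  1-101(✓)  10-00(✓)  101-0  1010-(✓)  11-00(✓)  11-01(✓)  11-11(✓)  110-1(✓)  1100-(✓)  111-1(✓)  1110-(✓)
size-2^2 implicants → --000  -0-00  -11-1  1--00  1-10-  11--1  11-0-
Unchecked terms (primes): --000, -0-00, -11-1, 0-111, 000-0, 1--00, 1-011, 1-10-, 101-0, 11--1, 11-0-
Minterm coverage:
  m0 ⊆ --000,-0-00,000-0
  m2 ⊆ 000-0 [E]
  m4 ⊆ -0-00 [E]
  m7 ⊆ 0-111 [E]
  m13 ⊆ -11-1 [E]
  m15 ⊆ -11-1,0-111
  m16 ⊆ --000,-0-00,1--00
  m19 ⊆ 1-011 [E]
  m20 ⊆ -0-00,1--00,1-10-,101-0
  m21 ⊆ 1-10- [E]
  m22 ⊆ 101-0 [E]
  m24 ⊆ --000,1--00,11-0-
  m25 ⊆ 11--1,11-0-
  m27 ⊆ 1-011,11--1
  m28 ⊆ 1--00,1-10-,11-0-
  m29 ⊆ -11-1,1-10-,11--1,11-0-
  m31 ⊆ -11-1,11--1
E = {-0-00, -11-1, 0-111, 000-0, 1-011, 1-10-, 101-0}
Petrick residual → 11-0-
Cover = b'd'e' + bce + a'cde + a'b'c'e' + ac'de + acd' + ab'ce' + abd'  |cover|=8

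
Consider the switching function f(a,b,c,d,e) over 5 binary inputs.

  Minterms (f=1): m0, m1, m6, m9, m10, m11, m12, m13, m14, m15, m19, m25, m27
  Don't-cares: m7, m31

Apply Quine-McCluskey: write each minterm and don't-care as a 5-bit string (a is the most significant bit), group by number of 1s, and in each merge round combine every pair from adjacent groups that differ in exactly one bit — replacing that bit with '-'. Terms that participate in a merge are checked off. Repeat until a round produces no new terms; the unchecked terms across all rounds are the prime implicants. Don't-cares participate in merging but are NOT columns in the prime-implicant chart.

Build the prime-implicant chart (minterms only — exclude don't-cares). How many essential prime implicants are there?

6

Round 0: 00000✓ 00001✓ 00110✓ 00111✓ 01001✓ 01010✓ 01011✓ 01100✓ 01101✓ 01110✓ 01111✓ 10011✓ 11001✓ 11011✓ 11111✓
Round 1: -1001✓ -1011✓ -1111✓ 0-001 0-110✓ 0-111✓ 0000- 0011-✓ 01-01✓ 01-10✓ 01-11✓ 010-1✓ 0101-✓ 011-0✓ 011-1✓ 0110-✓ 0111-✓ 1-011 11-11✓ 110-1✓
Round 2: -1-11 -10-1 0-11- 01--1 01-1- 011--
PIs = {-1-11, -10-1, 0-001, 0-11-, 0000-, 01--1, 01-1-, 011--, 1-011}
Coverage chart:
  m0: 0000- ←essential
  m1: 0-001,0000-
  m6: 0-11- ←essential
  m9: -10-1,0-001,01--1
  m10: 01-1- ←essential
  m11: -1-11,-10-1,01--1,01-1-
  m12: 011-- ←essential
  m13: 01--1,011--
  m14: 0-11-,01-1-,011--
  m15: -1-11,0-11-,01--1,01-1-,011--
  m19: 1-011 ←essential
  m25: -10-1 ←essential
  m27: -1-11,-10-1,1-011
Essential: -10-1, 0-11-, 0000-, 01-1-, 011--, 1-011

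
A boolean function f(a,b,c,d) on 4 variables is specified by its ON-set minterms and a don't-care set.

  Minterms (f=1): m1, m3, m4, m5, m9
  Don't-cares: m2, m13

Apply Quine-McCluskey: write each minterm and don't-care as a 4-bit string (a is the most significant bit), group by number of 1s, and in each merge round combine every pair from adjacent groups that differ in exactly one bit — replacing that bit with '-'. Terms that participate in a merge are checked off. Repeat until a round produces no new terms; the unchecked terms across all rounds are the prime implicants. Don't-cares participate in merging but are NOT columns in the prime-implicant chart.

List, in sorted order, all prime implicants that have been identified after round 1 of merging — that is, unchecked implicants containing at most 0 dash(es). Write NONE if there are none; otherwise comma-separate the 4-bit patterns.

[col 0] 0001*, 0010*, 0011*, 0100*, 0101*, 1001*, 1101*
[col 1] -001*, -101*, 0-01*, 00-1, 001-, 010-, 1-01*
[col 2] --01
Prime implicants: --01, 00-1, 001-, 010-

NONE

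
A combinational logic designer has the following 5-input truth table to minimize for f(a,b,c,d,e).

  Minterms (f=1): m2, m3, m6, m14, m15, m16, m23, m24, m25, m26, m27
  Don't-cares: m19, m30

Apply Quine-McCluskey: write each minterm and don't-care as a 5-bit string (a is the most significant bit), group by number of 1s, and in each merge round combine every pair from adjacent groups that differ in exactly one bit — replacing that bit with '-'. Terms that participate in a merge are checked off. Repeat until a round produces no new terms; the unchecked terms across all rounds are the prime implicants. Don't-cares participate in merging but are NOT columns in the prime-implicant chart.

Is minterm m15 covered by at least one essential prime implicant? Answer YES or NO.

size-2^0 implicants → 00010(✓)  00011(✓)  00110(✓)  01110(✓)  01111(✓)  10000(✓)  10011(✓)  10111(✓)  11000(✓)  11001(✓)  11010(✓)  11011(✓)  11110(✓)
size-2^1 implicants → -0011  -1110  0-110  00-10  0001-  0111-  1-000  1-011  10-11  11-10  110-0(✓)  110-1(✓)  1100-(✓)  1101-(✓)
size-2^2 implicants → 110--
Unchecked terms (primes): -0011, -1110, 0-110, 00-10, 0001-, 0111-, 1-000, 1-011, 10-11, 11-10, 110--
Minterm coverage:
  m2 ⊆ 00-10,0001-
  m3 ⊆ -0011,0001-
  m6 ⊆ 0-110,00-10
  m14 ⊆ -1110,0-110,0111-
  m15 ⊆ 0111- [E]
  m16 ⊆ 1-000 [E]
  m23 ⊆ 10-11 [E]
  m24 ⊆ 1-000,110--
  m25 ⊆ 110-- [E]
  m26 ⊆ 11-10,110--
  m27 ⊆ 1-011,110--
E = {0111-, 1-000, 10-11, 110--}

YES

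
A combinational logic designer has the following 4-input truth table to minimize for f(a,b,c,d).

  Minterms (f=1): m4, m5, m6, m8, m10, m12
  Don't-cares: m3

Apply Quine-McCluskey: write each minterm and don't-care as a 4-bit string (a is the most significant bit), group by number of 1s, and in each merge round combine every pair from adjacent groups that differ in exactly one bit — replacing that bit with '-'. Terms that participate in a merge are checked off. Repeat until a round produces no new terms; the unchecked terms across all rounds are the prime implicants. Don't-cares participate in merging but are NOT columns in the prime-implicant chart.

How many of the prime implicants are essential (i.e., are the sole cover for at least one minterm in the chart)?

size-2^0 implicants → 0011  0100(✓)  0101(✓)  0110(✓)  1000(✓)  1010(✓)  1100(✓)
size-2^1 implicants → -100  01-0  010-  1-00  10-0
Unchecked terms (primes): -100, 0011, 01-0, 010-, 1-00, 10-0
Minterm coverage:
  m4 ⊆ -100,01-0,010-
  m5 ⊆ 010- [E]
  m6 ⊆ 01-0 [E]
  m8 ⊆ 1-00,10-0
  m10 ⊆ 10-0 [E]
  m12 ⊆ -100,1-00
E = {01-0, 010-, 10-0}

3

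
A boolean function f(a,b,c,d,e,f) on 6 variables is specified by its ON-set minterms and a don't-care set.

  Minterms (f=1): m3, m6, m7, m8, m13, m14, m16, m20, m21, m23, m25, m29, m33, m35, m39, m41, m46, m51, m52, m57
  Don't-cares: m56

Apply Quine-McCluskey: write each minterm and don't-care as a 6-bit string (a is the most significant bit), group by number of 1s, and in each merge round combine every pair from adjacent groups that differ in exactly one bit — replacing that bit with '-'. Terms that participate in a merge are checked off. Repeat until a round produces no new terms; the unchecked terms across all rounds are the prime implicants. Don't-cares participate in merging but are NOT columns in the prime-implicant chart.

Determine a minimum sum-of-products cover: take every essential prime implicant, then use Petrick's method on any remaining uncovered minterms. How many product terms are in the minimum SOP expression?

[col 0] 000011*, 000110*, 000111*, 001000, 001101*, 001110*, 010000*, 010100*, 010101*, 010111*, 011001*, 011101*, 100001*, 100011*, 100111*, 101001*, 101110*, 110011*, 110100*, 111000*, 111001*
[col 1] -00011*, -00111*, -01110, -10100, -11001, 0-0111, 0-1101, 00-110, 000-11*, 00011-, 01-101, 010-00, 0101-1, 01010-, 011-01, 1-0011, 1-1001, 10-001, 100-11*, 1000-1, 11100-
[col 2] -00-11
Prime implicants: -00-11, -01110, -10100, -11001, 0-0111, 0-1101, 00-110, 00011-, 001000, 01-101, 010-00, 0101-1, 01010-, 011-01, 1-0011, 1-1001, 10-001, 1000-1, 11100-
PI chart (minterm → PIs covering it):
  3 | -00-11  (sole → essential)
  6 | 00-110,00011-
  7 | -00-11,0-0111,00011-
  8 | 001000  (sole → essential)
  13 | 0-1101  (sole → essential)
  14 | -01110,00-110
  16 | 010-00  (sole → essential)
  20 | -10100,010-00,01010-
  21 | 01-101,0101-1,01010-
  23 | 0-0111,0101-1
  25 | -11001,011-01
  29 | 0-1101,01-101,011-01
  33 | 10-001,1000-1
  35 | -00-11,1-0011,1000-1
  39 | -00-11  (sole → essential)
  41 | 1-1001,10-001
  46 | -01110  (sole → essential)
  51 | 1-0011  (sole → essential)
  52 | -10100  (sole → essential)
  57 | -11001,1-1001,11100-
Essential prime implicants: -00-11, -01110, -10100, 0-1101, 001000, 010-00, 1-0011
Petrick residual → -11001, 00-110, 0101-1, 10-001
Minimum SOP uses 11 PIs: b'c'ef + b'cdef' + bc'de'f' + bcd'e'f + a'cde'f + a'b'def' + a'b'cd'e'f' + a'bc'e'f' + a'bc'df + ac'd'ef + ab'd'e'f

11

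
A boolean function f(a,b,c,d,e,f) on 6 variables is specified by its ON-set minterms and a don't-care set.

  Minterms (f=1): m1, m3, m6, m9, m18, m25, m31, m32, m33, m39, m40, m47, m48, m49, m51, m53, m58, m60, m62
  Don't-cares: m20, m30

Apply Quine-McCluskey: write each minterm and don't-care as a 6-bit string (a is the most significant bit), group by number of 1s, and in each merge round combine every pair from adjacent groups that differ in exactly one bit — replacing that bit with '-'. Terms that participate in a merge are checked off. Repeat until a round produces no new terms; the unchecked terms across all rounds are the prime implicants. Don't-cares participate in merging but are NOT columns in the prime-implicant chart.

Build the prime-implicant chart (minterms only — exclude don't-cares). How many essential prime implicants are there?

12

size-2^0 implicants → 000001(✓)  000011(✓)  000110  001001(✓)  010010  010100  011001(✓)  011110(✓)  011111(✓)  100000(✓)  100001(✓)  100111(✓)  101000(✓)  101111(✓)  110000(✓)  110001(✓)  110011(✓)  110101(✓)  111010(✓)  111100(✓)  111110(✓)
size-2^1 implicants → -00001  -11110  0-1001  00-001  0000-1  01111-  1-0000(✓)  1-0001(✓)  10-000  10-111  10000-(✓)  110-01  1100-1  11000-(✓)  111-10  1111-0
size-2^2 implicants → 1-000-
Unchecked terms (primes): -00001, -11110, 0-1001, 00-001, 0000-1, 000110, 010010, 010100, 01111-, 1-000-, 10-000, 10-111, 110-01, 1100-1, 111-10, 1111-0
Minterm coverage:
  m1 ⊆ -00001,00-001,0000-1
  m3 ⊆ 0000-1 [E]
  m6 ⊆ 000110 [E]
  m9 ⊆ 0-1001,00-001
  m18 ⊆ 010010 [E]
  m25 ⊆ 0-1001 [E]
  m31 ⊆ 01111- [E]
  m32 ⊆ 1-000-,10-000
  m33 ⊆ -00001,1-000-
  m39 ⊆ 10-111 [E]
  m40 ⊆ 10-000 [E]
  m47 ⊆ 10-111 [E]
  m48 ⊆ 1-000- [E]
  m49 ⊆ 1-000-,110-01,1100-1
  m51 ⊆ 1100-1 [E]
  m53 ⊆ 110-01 [E]
  m58 ⊆ 111-10 [E]
  m60 ⊆ 1111-0 [E]
  m62 ⊆ -11110,111-10,1111-0
E = {0-1001, 0000-1, 000110, 010010, 01111-, 1-000-, 10-000, 10-111, 110-01, 1100-1, 111-10, 1111-0}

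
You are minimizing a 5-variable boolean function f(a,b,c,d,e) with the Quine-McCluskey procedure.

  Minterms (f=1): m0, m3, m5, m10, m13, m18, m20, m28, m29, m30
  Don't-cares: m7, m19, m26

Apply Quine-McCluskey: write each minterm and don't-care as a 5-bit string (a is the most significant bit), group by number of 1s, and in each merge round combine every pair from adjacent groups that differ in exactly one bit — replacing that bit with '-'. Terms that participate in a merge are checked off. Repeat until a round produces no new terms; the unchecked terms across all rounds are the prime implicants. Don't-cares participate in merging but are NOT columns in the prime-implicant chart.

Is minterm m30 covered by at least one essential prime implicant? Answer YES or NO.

size-2^0 implicants → 00000  00011(✓)  00101(✓)  00111(✓)  01010(✓)  01101(✓)  10010(✓)  10011(✓)  10100(✓)  11010(✓)  11100(✓)  11101(✓)  11110(✓)
size-2^1 implicants → -0011  -1010  -1101  0-101  00-11  001-1  1-010  1-100  1001-  11-10  111-0  1110-
Unchecked terms (primes): -0011, -1010, -1101, 0-101, 00-11, 00000, 001-1, 1-010, 1-100, 1001-, 11-10, 111-0, 1110-
Minterm coverage:
  m0 ⊆ 00000 [E]
  m3 ⊆ -0011,00-11
  m5 ⊆ 0-101,001-1
  m10 ⊆ -1010 [E]
  m13 ⊆ -1101,0-101
  m18 ⊆ 1-010,1001-
  m20 ⊆ 1-100 [E]
  m28 ⊆ 1-100,111-0,1110-
  m29 ⊆ -1101,1110-
  m30 ⊆ 11-10,111-0
E = {-1010, 00000, 1-100}

NO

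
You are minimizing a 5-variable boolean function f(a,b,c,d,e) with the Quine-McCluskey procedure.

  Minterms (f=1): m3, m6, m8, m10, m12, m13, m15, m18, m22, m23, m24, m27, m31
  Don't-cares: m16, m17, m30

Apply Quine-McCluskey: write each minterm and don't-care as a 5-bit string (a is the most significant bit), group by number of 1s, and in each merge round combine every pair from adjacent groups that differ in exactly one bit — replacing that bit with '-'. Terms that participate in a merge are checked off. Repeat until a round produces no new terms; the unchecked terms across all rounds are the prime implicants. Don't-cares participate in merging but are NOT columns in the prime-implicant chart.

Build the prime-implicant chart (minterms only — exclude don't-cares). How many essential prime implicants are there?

Round 0: 00011 00110✓ 01000✓ 01010✓ 01100✓ 01101✓ 01111✓ 10000✓ 10001✓ 10010✓ 10110✓ 10111✓ 11000✓ 11011✓ 11110✓ 11111✓
Round 1: -0110 -1000 -1111 01-00 010-0 011-1 0110- 1-000 1-110✓ 1-111✓ 10-10 100-0 1000- 1011-✓ 11-11 1111-✓
Round 2: 1-11-
PIs = {-0110, -1000, -1111, 00011, 01-00, 010-0, 011-1, 0110-, 1-000, 1-11-, 10-10, 100-0, 1000-, 11-11}
Coverage chart:
  m3: 00011 ←essential
  m6: -0110 ←essential
  m8: -1000,01-00,010-0
  m10: 010-0 ←essential
  m12: 01-00,0110-
  m13: 011-1,0110-
  m15: -1111,011-1
  m18: 10-10,100-0
  m22: -0110,1-11-,10-10
  m23: 1-11- ←essential
  m24: -1000,1-000
  m27: 11-11 ←essential
  m31: -1111,1-11-,11-11
Essential: -0110, 00011, 010-0, 1-11-, 11-11

5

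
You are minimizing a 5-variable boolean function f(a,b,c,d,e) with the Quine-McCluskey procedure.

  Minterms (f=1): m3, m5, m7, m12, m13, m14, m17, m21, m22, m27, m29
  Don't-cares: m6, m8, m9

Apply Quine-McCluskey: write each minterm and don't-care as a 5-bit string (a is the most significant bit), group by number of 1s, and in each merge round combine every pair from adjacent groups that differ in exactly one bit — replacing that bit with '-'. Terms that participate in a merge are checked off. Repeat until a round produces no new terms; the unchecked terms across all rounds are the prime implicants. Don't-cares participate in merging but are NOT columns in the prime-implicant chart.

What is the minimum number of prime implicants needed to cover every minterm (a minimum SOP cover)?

6

size-2^0 implicants → 00011(✓)  00101(✓)  00110(✓)  00111(✓)  01000(✓)  01001(✓)  01100(✓)  01101(✓)  01110(✓)  10001(✓)  10101(✓)  10110(✓)  11011  11101(✓)
size-2^1 implicants → -0101(✓)  -0110  -1101(✓)  0-101(✓)  0-110  00-11  001-1  0011-  01-00(✓)  01-01(✓)  0100-(✓)  011-0  0110-(✓)  1-101(✓)  10-01
size-2^2 implicants → --101  01-0-
Unchecked terms (primes): --101, -0110, 0-110, 00-11, 001-1, 0011-, 01-0-, 011-0, 10-01, 11011
Minterm coverage:
  m3 ⊆ 00-11 [E]
  m5 ⊆ --101,001-1
  m7 ⊆ 00-11,001-1,0011-
  m12 ⊆ 01-0-,011-0
  m13 ⊆ --101,01-0-
  m14 ⊆ 0-110,011-0
  m17 ⊆ 10-01 [E]
  m21 ⊆ --101,10-01
  m22 ⊆ -0110 [E]
  m27 ⊆ 11011 [E]
  m29 ⊆ --101 [E]
E = {--101, -0110, 00-11, 10-01, 11011}
Petrick residual → 011-0
Cover = cd'e + b'cde' + a'b'de + a'bce' + ab'd'e + abc'de  |cover|=6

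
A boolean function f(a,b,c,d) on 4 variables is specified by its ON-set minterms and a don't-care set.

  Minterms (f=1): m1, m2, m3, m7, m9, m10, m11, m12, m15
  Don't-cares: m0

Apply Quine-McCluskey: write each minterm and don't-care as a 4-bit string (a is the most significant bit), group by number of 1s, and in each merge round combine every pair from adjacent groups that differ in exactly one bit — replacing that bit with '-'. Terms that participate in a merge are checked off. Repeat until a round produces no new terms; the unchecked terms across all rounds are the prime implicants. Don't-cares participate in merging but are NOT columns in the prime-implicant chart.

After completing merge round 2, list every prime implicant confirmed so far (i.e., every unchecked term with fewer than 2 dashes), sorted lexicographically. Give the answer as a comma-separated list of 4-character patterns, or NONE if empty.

1100

[col 0] 0000*, 0001*, 0010*, 0011*, 0111*, 1001*, 1010*, 1011*, 1100, 1111*
[col 1] -001*, -010*, -011*, -111*, 0-11*, 00-0*, 00-1*, 000-*, 001-*, 1-11*, 10-1*, 101-*
[col 2] --11, -0-1, -01-, 00--
Prime implicants: --11, -0-1, -01-, 00--, 1100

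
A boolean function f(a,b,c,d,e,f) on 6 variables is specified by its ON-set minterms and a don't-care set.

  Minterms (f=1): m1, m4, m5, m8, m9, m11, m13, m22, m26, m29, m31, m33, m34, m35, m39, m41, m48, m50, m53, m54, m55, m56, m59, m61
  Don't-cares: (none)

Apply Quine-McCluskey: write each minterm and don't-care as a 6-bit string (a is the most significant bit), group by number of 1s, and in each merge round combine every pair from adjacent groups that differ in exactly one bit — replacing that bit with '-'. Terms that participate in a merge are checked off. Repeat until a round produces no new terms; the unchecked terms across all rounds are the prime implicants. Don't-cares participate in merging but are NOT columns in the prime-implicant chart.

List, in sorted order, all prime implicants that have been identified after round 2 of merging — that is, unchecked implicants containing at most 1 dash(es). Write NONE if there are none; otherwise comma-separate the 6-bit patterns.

size-2^0 implicants → 000001(✓)  000100(✓)  000101(✓)  001000(✓)  001001(✓)  001011(✓)  001101(✓)  010110(✓)  011010  011101(✓)  011111(✓)  100001(✓)  100010(✓)  100011(✓)  100111(✓)  101001(✓)  110000(✓)  110010(✓)  110101(✓)  110110(✓)  110111(✓)  111000(✓)  111011  111101(✓)
size-2^1 implicants → -00001(✓)  -01001(✓)  -10110  -11101  0-1101  00-001(✓)  00-101(✓)  000-01(✓)  00010-  001-01(✓)  0010-1  00100-  0111-1  1-0010  1-0111  10-001(✓)  100-11  1000-1  10001-  11-000  11-101  110-10  1100-0  1101-1  11011-
size-2^2 implicants → -0-001  00--01
Unchecked terms (primes): -0-001, -10110, -11101, 0-1101, 00--01, 00010-, 0010-1, 00100-, 011010, 0111-1, 1-0010, 1-0111, 100-11, 1000-1, 10001-, 11-000, 11-101, 110-10, 1100-0, 1101-1, 11011-, 111011

-10110, -11101, 0-1101, 00010-, 0010-1, 00100-, 011010, 0111-1, 1-0010, 1-0111, 100-11, 1000-1, 10001-, 11-000, 11-101, 110-10, 1100-0, 1101-1, 11011-, 111011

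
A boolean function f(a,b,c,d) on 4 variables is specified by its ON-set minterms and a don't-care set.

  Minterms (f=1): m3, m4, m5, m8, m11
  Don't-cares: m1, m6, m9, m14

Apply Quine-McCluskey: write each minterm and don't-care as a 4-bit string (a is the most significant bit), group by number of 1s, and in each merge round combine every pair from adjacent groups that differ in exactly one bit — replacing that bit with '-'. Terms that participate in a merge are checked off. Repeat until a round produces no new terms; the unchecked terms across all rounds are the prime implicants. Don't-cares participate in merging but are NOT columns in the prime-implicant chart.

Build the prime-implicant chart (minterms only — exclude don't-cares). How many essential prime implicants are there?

size-2^0 implicants → 0001(✓)  0011(✓)  0100(✓)  0101(✓)  0110(✓)  1000(✓)  1001(✓)  1011(✓)  1110(✓)
size-2^1 implicants → -001(✓)  -011(✓)  -110  0-01  00-1(✓)  01-0  010-  10-1(✓)  100-
size-2^2 implicants → -0-1
Unchecked terms (primes): -0-1, -110, 0-01, 01-0, 010-, 100-
Minterm coverage:
  m3 ⊆ -0-1 [E]
  m4 ⊆ 01-0,010-
  m5 ⊆ 0-01,010-
  m8 ⊆ 100- [E]
  m11 ⊆ -0-1 [E]
E = {-0-1, 100-}

2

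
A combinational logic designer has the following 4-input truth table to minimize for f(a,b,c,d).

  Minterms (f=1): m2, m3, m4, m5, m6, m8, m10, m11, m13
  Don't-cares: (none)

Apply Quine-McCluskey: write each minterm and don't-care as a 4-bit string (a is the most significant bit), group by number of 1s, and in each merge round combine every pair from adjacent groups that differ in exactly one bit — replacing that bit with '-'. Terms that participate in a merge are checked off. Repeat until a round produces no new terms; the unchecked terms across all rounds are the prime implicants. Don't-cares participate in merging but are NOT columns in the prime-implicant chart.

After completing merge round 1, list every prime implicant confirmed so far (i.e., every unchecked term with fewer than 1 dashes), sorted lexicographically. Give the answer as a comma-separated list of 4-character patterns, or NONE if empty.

NONE

Round 0: 0010✓ 0011✓ 0100✓ 0101✓ 0110✓ 1000✓ 1010✓ 1011✓ 1101✓
Round 1: -010✓ -011✓ -101 0-10 001-✓ 01-0 010- 10-0 101-✓
Round 2: -01-
PIs = {-01-, -101, 0-10, 01-0, 010-, 10-0}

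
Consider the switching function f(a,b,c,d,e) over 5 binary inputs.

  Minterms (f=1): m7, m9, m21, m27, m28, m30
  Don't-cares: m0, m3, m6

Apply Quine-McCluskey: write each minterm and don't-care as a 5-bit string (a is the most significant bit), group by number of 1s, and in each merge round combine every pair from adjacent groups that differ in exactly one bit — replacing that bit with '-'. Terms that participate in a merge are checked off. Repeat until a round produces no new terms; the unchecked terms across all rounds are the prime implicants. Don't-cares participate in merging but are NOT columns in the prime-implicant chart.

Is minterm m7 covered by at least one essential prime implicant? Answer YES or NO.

NO

Round 0: 00000 00011✓ 00110✓ 00111✓ 01001 10101 11011 11100✓ 11110✓
Round 1: 00-11 0011- 111-0
PIs = {00-11, 00000, 0011-, 01001, 10101, 11011, 111-0}
Coverage chart:
  m7: 00-11,0011-
  m9: 01001 ←essential
  m21: 10101 ←essential
  m27: 11011 ←essential
  m28: 111-0 ←essential
  m30: 111-0 ←essential
Essential: 01001, 10101, 11011, 111-0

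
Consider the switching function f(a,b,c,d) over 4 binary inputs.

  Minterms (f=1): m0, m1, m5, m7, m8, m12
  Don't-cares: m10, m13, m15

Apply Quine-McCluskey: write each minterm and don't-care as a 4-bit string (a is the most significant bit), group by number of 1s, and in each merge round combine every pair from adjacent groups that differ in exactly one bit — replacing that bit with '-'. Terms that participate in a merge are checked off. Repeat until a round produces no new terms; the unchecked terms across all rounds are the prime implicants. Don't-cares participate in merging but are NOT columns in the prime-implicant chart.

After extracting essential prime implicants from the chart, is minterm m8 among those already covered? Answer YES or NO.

NO

size-2^0 implicants → 0000(✓)  0001(✓)  0101(✓)  0111(✓)  1000(✓)  1010(✓)  1100(✓)  1101(✓)  1111(✓)
size-2^1 implicants → -000  -101(✓)  -111(✓)  0-01  000-  01-1(✓)  1-00  10-0  11-1(✓)  110-
size-2^2 implicants → -1-1
Unchecked terms (primes): -000, -1-1, 0-01, 000-, 1-00, 10-0, 110-
Minterm coverage:
  m0 ⊆ -000,000-
  m1 ⊆ 0-01,000-
  m5 ⊆ -1-1,0-01
  m7 ⊆ -1-1 [E]
  m8 ⊆ -000,1-00,10-0
  m12 ⊆ 1-00,110-
E = {-1-1}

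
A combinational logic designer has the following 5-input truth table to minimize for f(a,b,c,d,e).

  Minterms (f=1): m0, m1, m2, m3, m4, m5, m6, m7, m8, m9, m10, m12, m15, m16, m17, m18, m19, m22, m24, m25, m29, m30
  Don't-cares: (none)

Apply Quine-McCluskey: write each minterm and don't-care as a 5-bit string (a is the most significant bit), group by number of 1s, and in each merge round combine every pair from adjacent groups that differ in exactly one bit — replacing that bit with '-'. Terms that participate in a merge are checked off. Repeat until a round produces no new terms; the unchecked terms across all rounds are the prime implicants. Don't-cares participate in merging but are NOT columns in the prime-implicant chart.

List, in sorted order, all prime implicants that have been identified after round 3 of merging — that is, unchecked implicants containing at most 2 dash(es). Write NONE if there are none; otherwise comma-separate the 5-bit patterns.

[col 0] 00000*, 00001*, 00010*, 00011*, 00100*, 00101*, 00110*, 00111*, 01000*, 01001*, 01010*, 01100*, 01111*, 10000*, 10001*, 10010*, 10011*, 10110*, 11000*, 11001*, 11101*, 11110*
[col 1] -0000*, -0001*, -0010*, -0011*, -0110*, -1000*, -1001*, 0-000*, 0-001*, 0-010*, 0-100*, 0-111, 00-00*, 00-01*, 00-10*, 00-11*, 000-0*, 000-1*, 0000-*, 0001-*, 001-0*, 001-1*, 0010-*, 0011-*, 01-00*, 010-0*, 0100-*, 1-000*, 1-001*, 1-110, 10-10*, 100-0*, 100-1*, 1000-*, 1001-*, 11-01, 1100-*
[col 2] --000*, --001*, -0-10, -00-0*, -00-1*, -000-*, -001-*, -100-*, 0--00, 0-0-0, 0-00-*, 00--0*, 00--1*, 00-0-*, 00-1-*, 000--*, 001--*, 1-00-*, 100--*
[col 3] --00-, -00--, 00---
Prime implicants: --00-, -0-10, -00--, 0--00, 0-0-0, 0-111, 00---, 1-110, 11-01

-0-10, 0--00, 0-0-0, 0-111, 1-110, 11-01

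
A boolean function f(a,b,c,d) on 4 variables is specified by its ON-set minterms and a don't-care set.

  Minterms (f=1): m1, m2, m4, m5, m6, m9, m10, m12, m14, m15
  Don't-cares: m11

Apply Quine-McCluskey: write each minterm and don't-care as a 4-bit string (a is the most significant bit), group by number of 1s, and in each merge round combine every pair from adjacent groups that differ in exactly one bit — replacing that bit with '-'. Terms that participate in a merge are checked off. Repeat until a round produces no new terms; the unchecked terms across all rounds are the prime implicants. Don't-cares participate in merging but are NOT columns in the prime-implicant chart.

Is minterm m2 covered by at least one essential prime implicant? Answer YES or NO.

YES

[col 0] 0001*, 0010*, 0100*, 0101*, 0110*, 1001*, 1010*, 1011*, 1100*, 1110*, 1111*
[col 1] -001, -010*, -100*, -110*, 0-01, 0-10*, 01-0*, 010-, 1-10*, 1-11*, 10-1, 101-*, 11-0*, 111-*
[col 2] --10, -1-0, 1-1-
Prime implicants: --10, -001, -1-0, 0-01, 010-, 1-1-, 10-1
PI chart (minterm → PIs covering it):
  1 | -001,0-01
  2 | --10  (sole → essential)
  4 | -1-0,010-
  5 | 0-01,010-
  6 | --10,-1-0
  9 | -001,10-1
  10 | --10,1-1-
  12 | -1-0  (sole → essential)
  14 | --10,-1-0,1-1-
  15 | 1-1-  (sole → essential)
Essential prime implicants: --10, -1-0, 1-1-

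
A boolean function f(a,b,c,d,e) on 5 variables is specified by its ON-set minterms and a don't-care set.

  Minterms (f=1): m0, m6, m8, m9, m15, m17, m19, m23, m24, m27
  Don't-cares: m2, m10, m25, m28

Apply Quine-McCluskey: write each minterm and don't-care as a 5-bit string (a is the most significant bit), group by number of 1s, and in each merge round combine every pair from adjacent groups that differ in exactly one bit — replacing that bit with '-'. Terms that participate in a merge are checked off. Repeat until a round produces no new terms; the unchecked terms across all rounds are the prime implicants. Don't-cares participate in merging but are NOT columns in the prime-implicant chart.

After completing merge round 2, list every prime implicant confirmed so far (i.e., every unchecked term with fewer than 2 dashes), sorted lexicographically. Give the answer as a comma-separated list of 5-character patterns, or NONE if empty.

size-2^0 implicants → 00000(✓)  00010(✓)  00110(✓)  01000(✓)  01001(✓)  01010(✓)  01111  10001(✓)  10011(✓)  10111(✓)  11000(✓)  11001(✓)  11011(✓)  11100(✓)
size-2^1 implicants → -1000(✓)  -1001(✓)  0-000(✓)  0-010(✓)  00-10  000-0(✓)  010-0(✓)  0100-(✓)  1-001(✓)  1-011(✓)  10-11  100-1(✓)  11-00  110-1(✓)  1100-(✓)
size-2^2 implicants → -100-  0-0-0  1-0-1
Unchecked terms (primes): -100-, 0-0-0, 00-10, 01111, 1-0-1, 10-11, 11-00

00-10, 01111, 10-11, 11-00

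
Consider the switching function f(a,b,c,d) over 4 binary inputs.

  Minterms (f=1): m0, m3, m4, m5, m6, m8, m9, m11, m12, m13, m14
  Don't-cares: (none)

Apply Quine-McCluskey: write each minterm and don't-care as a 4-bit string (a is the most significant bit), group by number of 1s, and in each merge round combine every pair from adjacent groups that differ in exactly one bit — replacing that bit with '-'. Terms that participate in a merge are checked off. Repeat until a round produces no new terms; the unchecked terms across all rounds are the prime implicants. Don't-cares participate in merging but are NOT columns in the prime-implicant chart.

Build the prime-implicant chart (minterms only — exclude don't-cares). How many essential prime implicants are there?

4

Round 0: 0000✓ 0011✓ 0100✓ 0101✓ 0110✓ 1000✓ 1001✓ 1011✓ 1100✓ 1101✓ 1110✓
Round 1: -000✓ -011 -100✓ -101✓ -110✓ 0-00✓ 01-0✓ 010-✓ 1-00✓ 1-01✓ 10-1 100-✓ 11-0✓ 110-✓
Round 2: --00 -1-0 -10- 1-0-
PIs = {--00, -011, -1-0, -10-, 1-0-, 10-1}
Coverage chart:
  m0: --00 ←essential
  m3: -011 ←essential
  m4: --00,-1-0,-10-
  m5: -10- ←essential
  m6: -1-0 ←essential
  m8: --00,1-0-
  m9: 1-0-,10-1
  m11: -011,10-1
  m12: --00,-1-0,-10-,1-0-
  m13: -10-,1-0-
  m14: -1-0 ←essential
Essential: --00, -011, -1-0, -10-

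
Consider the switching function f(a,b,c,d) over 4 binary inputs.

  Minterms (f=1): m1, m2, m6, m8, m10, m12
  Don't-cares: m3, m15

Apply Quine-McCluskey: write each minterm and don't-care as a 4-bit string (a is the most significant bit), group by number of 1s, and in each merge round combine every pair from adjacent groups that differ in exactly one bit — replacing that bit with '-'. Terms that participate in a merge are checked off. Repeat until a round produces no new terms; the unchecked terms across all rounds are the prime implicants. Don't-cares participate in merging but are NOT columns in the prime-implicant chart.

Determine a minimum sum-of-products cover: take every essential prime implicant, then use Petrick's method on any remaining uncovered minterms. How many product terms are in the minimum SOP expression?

size-2^0 implicants → 0001(✓)  0010(✓)  0011(✓)  0110(✓)  1000(✓)  1010(✓)  1100(✓)  1111
size-2^1 implicants → -010  0-10  00-1  001-  1-00  10-0
Unchecked terms (primes): -010, 0-10, 00-1, 001-, 1-00, 10-0, 1111
Minterm coverage:
  m1 ⊆ 00-1 [E]
  m2 ⊆ -010,0-10,001-
  m6 ⊆ 0-10 [E]
  m8 ⊆ 1-00,10-0
  m10 ⊆ -010,10-0
  m12 ⊆ 1-00 [E]
E = {0-10, 00-1, 1-00}
Petrick residual → -010
Cover = b'cd' + a'cd' + a'b'd + ac'd'  |cover|=4

4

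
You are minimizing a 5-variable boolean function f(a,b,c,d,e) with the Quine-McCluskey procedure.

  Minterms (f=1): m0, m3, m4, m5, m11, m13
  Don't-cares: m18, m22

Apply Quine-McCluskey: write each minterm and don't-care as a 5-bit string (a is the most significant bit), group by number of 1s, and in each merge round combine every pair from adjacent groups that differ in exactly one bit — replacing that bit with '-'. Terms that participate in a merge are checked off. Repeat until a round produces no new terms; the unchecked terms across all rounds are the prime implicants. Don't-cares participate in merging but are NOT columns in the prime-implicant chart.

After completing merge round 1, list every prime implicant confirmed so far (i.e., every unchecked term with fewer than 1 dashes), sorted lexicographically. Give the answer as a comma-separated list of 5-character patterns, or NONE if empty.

size-2^0 implicants → 00000(✓)  00011(✓)  00100(✓)  00101(✓)  01011(✓)  01101(✓)  10010(✓)  10110(✓)
size-2^1 implicants → 0-011  0-101  00-00  0010-  10-10
Unchecked terms (primes): 0-011, 0-101, 00-00, 0010-, 10-10

NONE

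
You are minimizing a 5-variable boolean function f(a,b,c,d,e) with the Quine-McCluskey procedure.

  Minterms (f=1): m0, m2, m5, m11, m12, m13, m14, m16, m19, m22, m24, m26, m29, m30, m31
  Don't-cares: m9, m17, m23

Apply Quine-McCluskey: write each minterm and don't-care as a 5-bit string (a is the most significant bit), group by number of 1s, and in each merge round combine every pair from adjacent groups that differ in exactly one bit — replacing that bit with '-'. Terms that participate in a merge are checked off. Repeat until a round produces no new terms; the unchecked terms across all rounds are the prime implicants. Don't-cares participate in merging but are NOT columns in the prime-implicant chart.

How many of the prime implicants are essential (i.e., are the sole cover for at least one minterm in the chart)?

Round 0: 00000✓ 00010✓ 00101✓ 01001✓ 01011✓ 01100✓ 01101✓ 01110✓ 10000✓ 10001✓ 10011✓ 10110✓ 10111✓ 11000✓ 11010✓ 11101✓ 11110✓ 11111✓
Round 1: -0000 -1101 -1110 0-101 000-0 01-01 010-1 011-0 0110- 1-000 1-110✓ 1-111✓ 10-11 100-1 1000- 1011-✓ 11-10 110-0 111-1 1111-✓
Round 2: 1-11-
PIs = {-0000, -1101, -1110, 0-101, 000-0, 01-01, 010-1, 011-0, 0110-, 1-000, 1-11-, 10-11, 100-1, 1000-, 11-10, 110-0, 111-1}
Coverage chart:
  m0: -0000,000-0
  m2: 000-0 ←essential
  m5: 0-101 ←essential
  m11: 010-1 ←essential
  m12: 011-0,0110-
  m13: -1101,0-101,01-01,0110-
  m14: -1110,011-0
  m16: -0000,1-000,1000-
  m19: 10-11,100-1
  m22: 1-11- ←essential
  m24: 1-000,110-0
  m26: 11-10,110-0
  m29: -1101,111-1
  m30: -1110,1-11-,11-10
  m31: 1-11-,111-1
Essential: 0-101, 000-0, 010-1, 1-11-

4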